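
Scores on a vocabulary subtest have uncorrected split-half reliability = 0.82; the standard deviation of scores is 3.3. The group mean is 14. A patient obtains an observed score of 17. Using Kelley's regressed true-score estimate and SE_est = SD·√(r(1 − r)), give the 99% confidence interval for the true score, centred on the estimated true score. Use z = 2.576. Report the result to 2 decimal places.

Full-length reliability (Spearman-Brown) = 2(0.82)/(1+0.82) ≈ 0.9011
T̂ = 0.9011(17) + 0.0989(14) ≈ 16.7033
SE_est = SD · √(r(1 − r)) = 3.3000 · √0.0891 ≈ 3.3000 · 0.2985 ≈ 0.9851
99% CI: 16.7033 ± 2.5377 ≈ (14.1656, 19.2410)

[14.17, 19.24]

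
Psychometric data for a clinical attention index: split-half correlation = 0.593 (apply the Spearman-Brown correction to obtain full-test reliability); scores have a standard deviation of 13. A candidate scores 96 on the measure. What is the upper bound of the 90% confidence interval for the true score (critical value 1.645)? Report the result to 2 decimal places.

106.81

r_full = 2·0.593 / (1 + 0.593) ≈ 0.7445
SEM = 13.0000 · √(1 − 0.7445) = 13.0000 · √0.2555 ≈ 13.0000 · 0.5055 ≈ 6.5710
Margin = 1.645 · 6.5710 ≈ 10.8093
Upper limit = 96 + 10.8093 ≈ 106.8093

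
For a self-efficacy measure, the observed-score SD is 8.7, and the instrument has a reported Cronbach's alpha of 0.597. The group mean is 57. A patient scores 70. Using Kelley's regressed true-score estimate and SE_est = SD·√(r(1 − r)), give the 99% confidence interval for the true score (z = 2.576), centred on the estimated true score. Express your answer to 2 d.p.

T̂ = 0.5970(70) + 0.4030(57) ≈ 64.7610
SE_est = 8.7000·√[r(1 − r)] ≈ 4.2674
CI = 64.7610 ± 2.576 × 4.2674 → [53.7683, 75.7537]

[53.77, 75.75]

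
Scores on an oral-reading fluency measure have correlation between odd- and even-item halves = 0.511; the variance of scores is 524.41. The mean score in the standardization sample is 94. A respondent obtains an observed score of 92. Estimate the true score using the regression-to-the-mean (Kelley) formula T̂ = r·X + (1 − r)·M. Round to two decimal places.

92.65

Spearman-Brown: r = 2(0.511) / (1 + 0.511) = 1.02200 / 1.51100 ≃ 0.67637
Estimated true score = 0.67637×92 + (1 − 0.67637)×94 ≃ 92.64725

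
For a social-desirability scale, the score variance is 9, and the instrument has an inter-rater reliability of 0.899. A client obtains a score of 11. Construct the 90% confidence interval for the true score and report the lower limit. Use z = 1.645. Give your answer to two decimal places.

9.43

SD = √9 = 3.00000
The standard error of measurement is 3.00000*√(1 − 0.89900) ≃ 3.00000*0.31780 ≃ 0.95341.
Half-width = 1.645*0.95341 ≃ 1.56837
Lower limit = 11 − 1.56837 ≃ 9.43163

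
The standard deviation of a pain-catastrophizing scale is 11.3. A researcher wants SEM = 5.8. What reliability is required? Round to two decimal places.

r = 1 − (SEM / SD)² = 1 − (5.800 / 11.3)² ≈ 1 − 0.263 ≈ 0.737

0.74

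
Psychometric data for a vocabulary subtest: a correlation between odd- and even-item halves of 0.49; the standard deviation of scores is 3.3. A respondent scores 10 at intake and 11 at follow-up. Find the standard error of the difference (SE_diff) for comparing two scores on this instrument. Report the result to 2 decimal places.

r_full = 2·0.49 / (1 + 0.49) ≈ 0.6577
The standard error of measurement is 3.3000·√(1 − 0.6577) ≈ 3.3000·0.5850 ≈ 1.9307.
SE_diff = SEM · √2 ≈ 1.9307 · 1.4142 ≈ 2.7304

2.73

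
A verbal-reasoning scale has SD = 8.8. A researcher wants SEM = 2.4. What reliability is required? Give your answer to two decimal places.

0.93

Required reliability = 1 − (SEM/SD)² = 1 − 0.074 ≈ 0.926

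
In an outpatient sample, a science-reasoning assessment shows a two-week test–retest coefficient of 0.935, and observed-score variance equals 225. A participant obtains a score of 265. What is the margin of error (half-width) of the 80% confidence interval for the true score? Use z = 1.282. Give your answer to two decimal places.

σ = 225^(1/2) = 15.00000
SEM = 15.00000 * √(1 − 0.93500) = 15.00000 * √0.06500 ≈ 15.00000 * 0.25495 ≈ 3.82426
Margin = 1.282 * 3.82426 ≈ 4.90271

4.90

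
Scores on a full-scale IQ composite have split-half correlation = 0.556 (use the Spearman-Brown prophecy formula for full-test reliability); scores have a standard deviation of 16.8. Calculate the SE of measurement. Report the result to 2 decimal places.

8.97

Full-length reliability (Spearman-Brown) = 2(0.556)/(1+0.556) ≈ 0.71465
SEM = 16.80000 × √(1 − 0.71465) = 16.80000 × √0.28535 ≈ 16.80000 × 0.53418 ≈ 8.97420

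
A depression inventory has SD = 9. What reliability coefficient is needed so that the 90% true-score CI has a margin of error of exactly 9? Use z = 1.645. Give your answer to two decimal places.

SEM needed = half-width / z = 9/1.645 ≈ 5.4711
r = 1 − (SEM / SD)² = 1 − (5.4711 / 9)² ≈ 1 − 0.3695 ≈ 0.6305

0.63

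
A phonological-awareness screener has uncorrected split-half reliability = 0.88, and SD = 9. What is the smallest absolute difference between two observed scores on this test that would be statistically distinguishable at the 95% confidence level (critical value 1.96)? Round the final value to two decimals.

6.30

Full-length reliability (Spearman-Brown) = 2(0.88)/(1+0.88) ≈ 0.93617
SEM = 9.00000×√(1 − 0.93617) ≈ 2.27381
SE_diff = √2 × SEM ≈ 3.21565
Smallest detectable difference = 1.96×3.21565 ≈ 6.30268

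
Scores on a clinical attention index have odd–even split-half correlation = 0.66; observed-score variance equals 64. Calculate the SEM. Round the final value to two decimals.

3.62

SD = √64 = 8.0000
Spearman-Brown: r = 2(0.66) / (1 + 0.66) = 1.3200 / 1.6600 ≈ 0.7952
SEM = 8.0000*√(1 − 0.7952) ≈ 3.6206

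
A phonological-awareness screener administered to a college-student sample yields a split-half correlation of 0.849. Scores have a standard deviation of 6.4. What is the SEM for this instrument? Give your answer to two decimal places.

1.83

Full-length reliability (Spearman-Brown) = 2(0.849)/(1+0.849) ≈ 0.91833
SEM = 6.40000 · √(1 − 0.91833) = 6.40000 · √0.08167 ≈ 6.40000 · 0.28577 ≈ 1.82894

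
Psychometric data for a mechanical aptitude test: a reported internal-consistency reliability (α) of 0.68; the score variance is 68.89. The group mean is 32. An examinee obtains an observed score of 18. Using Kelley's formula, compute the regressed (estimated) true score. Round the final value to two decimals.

T̂ = r·X + (1 − r)·M = 0.680×18 + 0.320×32 = 12.240 + 10.240 ≈ 22.480

22.48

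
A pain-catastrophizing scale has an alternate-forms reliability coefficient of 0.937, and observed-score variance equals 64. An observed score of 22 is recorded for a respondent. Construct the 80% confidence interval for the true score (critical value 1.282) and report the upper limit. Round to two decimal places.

24.57

SD = √64 = 8.00000
The standard error of measurement is 8.00000·√(1 − 0.93700) ≈ 8.00000·0.25100 ≈ 2.00798.
1.282 · SEM ≈ 2.57424
Upper bound: 22 + 2.57424 = 24.57424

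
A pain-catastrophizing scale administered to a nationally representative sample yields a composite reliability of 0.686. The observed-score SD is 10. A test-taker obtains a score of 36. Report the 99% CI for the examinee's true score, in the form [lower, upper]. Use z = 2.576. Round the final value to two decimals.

[21.57, 50.43]

The standard error of measurement is 10.0000*√(1 − 0.6860) ≃ 10.0000*0.5604 ≃ 5.6036.
Margin = 2.576 * 5.6036 ≃ 14.4348
Interval: (21.5652, 50.4348)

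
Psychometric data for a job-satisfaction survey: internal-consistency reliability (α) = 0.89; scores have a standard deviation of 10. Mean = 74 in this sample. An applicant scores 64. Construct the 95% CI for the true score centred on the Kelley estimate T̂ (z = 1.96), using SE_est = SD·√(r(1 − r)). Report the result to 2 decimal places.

Estimated true score = 0.8900*64 + (1 − 0.8900)*74 ≃ 65.1000
SE_est = SD * √(r(1 − r)) = 10.0000 * √0.0979 ≃ 10.0000 * 0.3129 ≃ 3.1289
CI = 65.1000 ± 1.96 * 3.1289 → [58.9674, 71.2326]

[58.97, 71.23]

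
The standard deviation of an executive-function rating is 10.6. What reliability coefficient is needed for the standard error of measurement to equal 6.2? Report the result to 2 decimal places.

Required reliability = 1 − (SEM/SD)² = 1 − 0.342 ≈ 0.658

0.66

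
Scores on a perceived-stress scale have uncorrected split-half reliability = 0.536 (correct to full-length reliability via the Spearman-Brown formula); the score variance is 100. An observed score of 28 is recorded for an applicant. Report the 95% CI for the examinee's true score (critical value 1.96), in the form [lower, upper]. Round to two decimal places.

σ = 100^(1/2) = 10.000
Spearman-Brown: r = 2(0.536) / (1 + 0.536) = 1.072 / 1.536 ≃ 0.698
SEM = 10.000*√(1 − 0.698) ≃ 5.496
Margin = 1.96 * 5.496 ≃ 10.773
CI = 28 ± 10.773 → [17.227, 38.773]

[17.23, 38.77]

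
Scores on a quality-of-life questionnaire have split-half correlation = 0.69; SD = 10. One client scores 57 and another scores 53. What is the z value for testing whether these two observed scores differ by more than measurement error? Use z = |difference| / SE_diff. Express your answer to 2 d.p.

Spearman-Brown: r = 2(0.69) / (1 + 0.69) = 1.380 / 1.690 ≈ 0.817
SEM = 10.000·√(1 − 0.817) ≈ 4.283
Standard error of the difference = 4.283·√2 ≈ 6.057
z = |57 − 53| / 6.057 = 4 / 6.057 ≈ 0.660

0.66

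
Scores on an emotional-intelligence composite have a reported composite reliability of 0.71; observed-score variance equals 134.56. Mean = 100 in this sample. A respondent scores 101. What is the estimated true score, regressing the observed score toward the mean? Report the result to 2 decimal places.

100.71

T̂ = r·X + (1 − r)·M = 0.71000*101 + 0.29000*100 = 71.71000 + 29.00000 ≈ 100.71000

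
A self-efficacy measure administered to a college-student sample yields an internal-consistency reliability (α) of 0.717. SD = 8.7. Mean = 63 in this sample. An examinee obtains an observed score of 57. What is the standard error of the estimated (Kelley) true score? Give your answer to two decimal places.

SE_est = SD × √(r(1 − r)) = 8.700 × √0.203 ≈ 8.700 × 0.450 ≈ 3.919

3.92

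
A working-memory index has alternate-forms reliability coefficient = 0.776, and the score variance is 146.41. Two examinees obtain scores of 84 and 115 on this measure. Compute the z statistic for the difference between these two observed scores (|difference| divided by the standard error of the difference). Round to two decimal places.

3.83

SD = √146.41 ≈ 12.10000
SEM = 12.10000 × √(1 − 0.77600) = 12.10000 × √0.22400 ≈ 12.10000 × 0.47329 ≈ 5.72677
SE_diff = SEM × √2 ≈ 5.72677 × 1.41421 ≈ 8.09887
z = 31 / 8.09887 ≈ 3.82769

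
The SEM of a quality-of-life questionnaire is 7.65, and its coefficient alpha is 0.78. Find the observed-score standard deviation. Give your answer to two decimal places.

16.31

SD = SEM / √(1 − r) = 7.65 / √0.2200 ≈ 7.65 / 0.4690 ≈ 16.3099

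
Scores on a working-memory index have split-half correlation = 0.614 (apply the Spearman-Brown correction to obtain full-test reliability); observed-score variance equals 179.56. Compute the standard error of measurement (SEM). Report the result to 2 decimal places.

6.55

σ = 179.56^(1/2) = 13.4000
Spearman-Brown: r = 2(0.614) / (1 + 0.614) = 1.2280 / 1.6140 ≈ 0.7608
SEM = 13.4000 * √(1 − 0.7608) = 13.4000 * √0.2392 ≈ 13.4000 * 0.4890 ≈ 6.5531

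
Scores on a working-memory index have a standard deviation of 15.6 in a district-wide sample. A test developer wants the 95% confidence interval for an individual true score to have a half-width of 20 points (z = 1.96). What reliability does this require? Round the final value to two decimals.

SEM needed = half-width / z = 20/1.96 ≈ 10.204
r = 1 − (10.204/15.6)² ≈ 1 − 0.428 ≈ 0.572

0.57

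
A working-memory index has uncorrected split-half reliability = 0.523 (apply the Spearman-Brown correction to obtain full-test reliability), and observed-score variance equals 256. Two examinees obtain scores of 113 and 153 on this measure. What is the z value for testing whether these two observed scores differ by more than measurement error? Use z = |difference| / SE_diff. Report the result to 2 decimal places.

SD = √256 = 16.000
Full-length reliability (Spearman-Brown) = 2(0.523)/(1+0.523) ≈ 0.687
The standard error of measurement is 16.000×√(1 − 0.687) ≈ 16.000×0.560 ≈ 8.954.
SE_diff = SEM × √2 ≈ 8.954 × 1.414 ≈ 12.663
z = 40 / 12.663 ≈ 3.159

3.16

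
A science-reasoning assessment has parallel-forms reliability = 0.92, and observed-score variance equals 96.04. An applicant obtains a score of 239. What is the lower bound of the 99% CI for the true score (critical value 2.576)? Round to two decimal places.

SD = √96.04 = 9.800
The standard error of measurement is 9.800*√(1 − 0.920) ≈ 9.800*0.283 ≈ 2.772.
Half-width = 2.576*2.772 ≈ 7.140
Lower bound: 239 − 7.140 = 231.860

231.86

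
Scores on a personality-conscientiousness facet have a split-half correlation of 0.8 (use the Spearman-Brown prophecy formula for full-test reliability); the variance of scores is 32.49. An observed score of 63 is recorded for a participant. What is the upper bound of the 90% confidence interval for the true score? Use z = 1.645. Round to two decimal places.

σ = 32.49^(1/2) = 5.700
Spearman-Brown: r = 2(0.8) / (1 + 0.8) = 1.600 / 1.800 ≈ 0.889
SEM = 5.700 · √(1 − 0.889) = 5.700 · √0.111 ≈ 5.700 · 0.333 ≈ 1.900
1.645 · SEM ≈ 3.125
Upper bound: 63 + 3.125 = 66.126

66.13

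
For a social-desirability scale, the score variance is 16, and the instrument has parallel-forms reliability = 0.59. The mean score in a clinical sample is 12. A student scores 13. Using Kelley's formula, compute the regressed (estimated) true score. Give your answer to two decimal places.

Estimated true score = 0.590·13 + (1 − 0.590)·12 ≈ 12.590

12.59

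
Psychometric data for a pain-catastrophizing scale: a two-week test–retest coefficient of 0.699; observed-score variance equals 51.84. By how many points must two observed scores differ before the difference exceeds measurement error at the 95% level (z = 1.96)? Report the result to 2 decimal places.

SD = √51.84 ≃ 7.200
The standard error of measurement is 7.200×√(1 − 0.699) ≃ 7.200×0.549 ≃ 3.950.
Standard error of the difference = 3.950·√2 ≃ 5.586
Smallest detectable difference = 1.96×5.586 ≃ 10.949

10.95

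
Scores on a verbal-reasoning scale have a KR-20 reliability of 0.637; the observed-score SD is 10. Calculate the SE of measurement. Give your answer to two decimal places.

SEM = 10.00000 × √(1 − 0.63700) = 10.00000 × √0.36300 ≈ 10.00000 × 0.60249 ≈ 6.02495

6.02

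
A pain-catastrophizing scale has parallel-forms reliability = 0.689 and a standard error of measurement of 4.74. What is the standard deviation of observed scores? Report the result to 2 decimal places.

SD = 4.74 / √(1 − 0.689) ≈ 8.4996

8.50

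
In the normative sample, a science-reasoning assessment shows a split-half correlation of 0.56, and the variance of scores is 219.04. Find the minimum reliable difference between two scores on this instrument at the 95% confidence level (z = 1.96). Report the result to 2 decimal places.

21.79

SD = √219.04 ≃ 14.8000
Full-length reliability (Spearman-Brown) = 2(0.56)/(1+0.56) ≃ 0.7179
The standard error of measurement is 14.8000×√(1 − 0.7179) ≃ 14.8000×0.5311 ≃ 7.8601.
SE_diff = √2 × SEM ≃ 11.1158
Minimum reliable difference = 1.96 × SE_diff ≃ 1.96 × 11.1158 ≃ 21.7870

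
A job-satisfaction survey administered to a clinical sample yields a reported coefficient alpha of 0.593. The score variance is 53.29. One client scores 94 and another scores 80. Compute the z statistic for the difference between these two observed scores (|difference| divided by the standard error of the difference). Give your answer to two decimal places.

2.13

σ = 53.29^(1/2) = 7.30000
SEM = 7.30000 * √(1 − 0.59300) = 7.30000 * √0.40700 ≈ 7.30000 * 0.63797 ≈ 4.65715
SE_diff = SEM * √2 ≈ 4.65715 * 1.41421 ≈ 6.58620
z = |94 − 80| / 6.58620 = 14 / 6.58620 ≈ 2.12566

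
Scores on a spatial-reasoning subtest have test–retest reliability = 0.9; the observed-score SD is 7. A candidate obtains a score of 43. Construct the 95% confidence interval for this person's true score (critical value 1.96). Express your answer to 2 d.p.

[38.66, 47.34]

The standard error of measurement is 7.0000*√(1 − 0.9000) ≈ 7.0000*0.3162 ≈ 2.2136.
Margin = 1.96 * 2.2136 ≈ 4.3386
Interval: (38.6614, 47.3386)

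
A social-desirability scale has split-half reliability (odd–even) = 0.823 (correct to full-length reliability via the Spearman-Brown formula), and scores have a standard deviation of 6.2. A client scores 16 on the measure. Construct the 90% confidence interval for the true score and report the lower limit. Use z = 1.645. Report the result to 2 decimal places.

12.82

Full-length reliability (Spearman-Brown) = 2(0.823)/(1+0.823) ≈ 0.90291
SEM = 6.20000 × √(1 − 0.90291) = 6.20000 × √0.09709 ≈ 6.20000 × 0.31160 ≈ 1.93190
Margin = 1.645 × 1.93190 ≈ 3.17798
Lower limit = 16 − 3.17798 ≈ 12.82202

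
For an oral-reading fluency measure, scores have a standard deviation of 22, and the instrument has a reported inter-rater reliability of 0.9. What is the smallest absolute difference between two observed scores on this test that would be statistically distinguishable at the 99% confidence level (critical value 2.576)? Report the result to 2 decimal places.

25.34

SEM = 22.0000*√(1 − 0.9000) ≃ 6.9570
SE_diff = SEM * √2 ≃ 6.9570 * 1.4142 ≃ 9.8387
Minimum reliable difference = 2.576 * SE_diff ≃ 2.576 * 9.8387 ≃ 25.3445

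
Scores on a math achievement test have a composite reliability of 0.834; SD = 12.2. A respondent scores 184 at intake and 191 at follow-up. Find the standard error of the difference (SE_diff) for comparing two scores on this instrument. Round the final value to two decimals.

7.03

SEM = 12.20000*√(1 − 0.83400) ≈ 4.97066
Standard error of the difference = 4.97066·√2 ≈ 7.02957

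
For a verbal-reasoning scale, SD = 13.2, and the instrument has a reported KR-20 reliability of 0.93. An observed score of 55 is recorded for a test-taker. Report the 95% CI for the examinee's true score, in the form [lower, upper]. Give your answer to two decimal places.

SEM = 13.2000 · √(1 − 0.9300) = 13.2000 · √0.0700 ≈ 13.2000 · 0.2646 ≈ 3.4924
1.96 · SEM ≈ 6.8451
CI = 55 ± 6.8451 → [48.1549, 61.8451]

[48.15, 61.85]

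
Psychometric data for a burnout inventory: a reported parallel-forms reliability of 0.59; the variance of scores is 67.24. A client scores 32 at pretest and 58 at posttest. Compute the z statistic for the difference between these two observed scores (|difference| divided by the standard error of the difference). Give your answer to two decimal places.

3.50

SD = √67.24 ≈ 8.200
SEM = 8.200 * √(1 − 0.590) = 8.200 * √0.410 ≈ 8.200 * 0.640 ≈ 5.251
Standard error of the difference = 5.251·√2 ≈ 7.425
z = 26 / 7.425 ≈ 3.501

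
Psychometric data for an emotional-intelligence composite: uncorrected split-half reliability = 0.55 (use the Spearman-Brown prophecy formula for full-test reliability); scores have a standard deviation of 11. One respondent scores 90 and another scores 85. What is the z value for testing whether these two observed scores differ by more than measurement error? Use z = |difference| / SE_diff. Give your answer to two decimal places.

Full-length reliability (Spearman-Brown) = 2(0.55)/(1+0.55) ≈ 0.710
SEM = 11.000·√(1 − 0.710) ≈ 5.927
SE_diff = √2 · SEM ≈ 8.382
z = |90 − 85| / 8.382 = 5 / 8.382 ≈ 0.597

0.60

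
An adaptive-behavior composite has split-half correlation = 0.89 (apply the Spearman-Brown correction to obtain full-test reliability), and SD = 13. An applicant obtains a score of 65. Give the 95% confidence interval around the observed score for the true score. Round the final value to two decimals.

r_full = 2·0.89 / (1 + 0.89) ≃ 0.94180
SEM = 13.00000·√(1 − 0.94180) ≃ 3.13624
1.96 · SEM ≃ 6.14702
CI = 65 ± 6.14702 → [58.85298, 71.14702]

[58.85, 71.15]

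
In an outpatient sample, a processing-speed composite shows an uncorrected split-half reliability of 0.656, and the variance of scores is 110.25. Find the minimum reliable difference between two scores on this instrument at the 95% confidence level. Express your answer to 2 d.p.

SD = √110.25 ≃ 10.500
r_full = 2·0.656 / (1 + 0.656) ≃ 0.792
SEM = 10.500×√(1 − 0.792) ≃ 4.786
SE_diff = SEM × √2 ≃ 4.786 × 1.414 ≃ 6.768
Minimum reliable difference = 1.96 × SE_diff ≃ 1.96 × 6.768 ≃ 13.265

13.27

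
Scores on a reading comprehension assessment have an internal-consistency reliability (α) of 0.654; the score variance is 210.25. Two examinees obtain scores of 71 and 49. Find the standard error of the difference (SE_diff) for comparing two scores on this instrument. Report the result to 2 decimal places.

12.06

SD = √210.25 = 14.500
SEM = 14.500 × √(1 − 0.654) = 14.500 × √0.346 ≈ 14.500 × 0.588 ≈ 8.529
SE_diff = √2 × SEM ≈ 12.062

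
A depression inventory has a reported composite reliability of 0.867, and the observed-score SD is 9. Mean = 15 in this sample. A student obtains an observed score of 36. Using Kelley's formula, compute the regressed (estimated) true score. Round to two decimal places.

33.21

T̂ = 0.867(36) + 0.133(15) ≈ 33.207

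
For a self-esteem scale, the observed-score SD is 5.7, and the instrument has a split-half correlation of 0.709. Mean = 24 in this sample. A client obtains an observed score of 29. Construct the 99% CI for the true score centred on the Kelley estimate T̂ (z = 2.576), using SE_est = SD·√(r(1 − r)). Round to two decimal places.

Spearman-Brown: r = 2(0.709) / (1 + 0.709) = 1.418 / 1.709 ≈ 0.830
T̂ = r·X + (1 − r)·M = 0.830×29 + 0.170×24 ≈ 24.062 + 4.087 ≈ 28.149
SE_est = SD × √(r(1 − r)) = 5.700 × √0.141 ≈ 5.700 × 0.376 ≈ 2.142
99% CI: 28.149 ± 5.519 ≈ (22.630, 33.668)

[22.63, 33.67]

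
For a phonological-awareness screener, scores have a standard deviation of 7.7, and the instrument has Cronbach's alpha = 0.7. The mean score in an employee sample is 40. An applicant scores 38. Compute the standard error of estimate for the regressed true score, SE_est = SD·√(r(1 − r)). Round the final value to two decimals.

3.53

SE_est = SD × √(r(1 − r)) = 7.7000 × √0.2100 ≈ 7.7000 × 0.4583 ≈ 3.5286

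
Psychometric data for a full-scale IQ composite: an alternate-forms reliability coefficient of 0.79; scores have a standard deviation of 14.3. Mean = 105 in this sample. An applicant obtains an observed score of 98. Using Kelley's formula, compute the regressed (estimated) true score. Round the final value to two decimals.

99.47

T̂ = r·X + (1 − r)·M = 0.790*98 + 0.210*105 = 77.420 + 22.050 ≃ 99.470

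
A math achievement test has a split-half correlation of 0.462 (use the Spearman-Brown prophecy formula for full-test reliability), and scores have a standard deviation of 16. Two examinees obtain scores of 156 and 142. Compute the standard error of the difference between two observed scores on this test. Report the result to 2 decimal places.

Spearman-Brown: r = 2(0.462) / (1 + 0.462) = 0.9240 / 1.4620 ≈ 0.6320
SEM = 16.0000 · √(1 − 0.6320) = 16.0000 · √0.3680 ≈ 16.0000 · 0.6066 ≈ 9.7059
Standard error of the difference = 9.7059·√2 ≈ 13.7263

13.73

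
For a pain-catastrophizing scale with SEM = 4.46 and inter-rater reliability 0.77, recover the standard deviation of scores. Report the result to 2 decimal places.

SD = SEM / √(1 − r) = 4.46 / √0.230 ≈ 4.46 / 0.480 ≈ 9.300

9.30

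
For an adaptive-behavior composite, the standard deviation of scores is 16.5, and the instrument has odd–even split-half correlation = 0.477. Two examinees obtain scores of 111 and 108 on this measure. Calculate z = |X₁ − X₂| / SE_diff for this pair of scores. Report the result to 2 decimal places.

r_full = 2·0.477 / (1 + 0.477) ≈ 0.64590
SEM = 16.50000·√(1 − 0.64590) ≈ 9.81849
SE_diff = SEM · √2 ≈ 9.81849 · 1.41421 ≈ 13.88544
z = |111 − 108| / 13.88544 = 3 / 13.88544 ≈ 0.21605

0.22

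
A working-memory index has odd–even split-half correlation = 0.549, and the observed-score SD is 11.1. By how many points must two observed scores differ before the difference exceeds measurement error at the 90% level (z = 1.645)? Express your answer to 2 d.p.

r_full = 2·0.549 / (1 + 0.549) ≈ 0.7088
The standard error of measurement is 11.1000·√(1 − 0.7088) ≈ 11.1000·0.5396 ≈ 5.9894.
SE_diff = √2 · SEM ≈ 8.4703
Smallest detectable difference = 1.645·8.4703 ≈ 13.9337

13.93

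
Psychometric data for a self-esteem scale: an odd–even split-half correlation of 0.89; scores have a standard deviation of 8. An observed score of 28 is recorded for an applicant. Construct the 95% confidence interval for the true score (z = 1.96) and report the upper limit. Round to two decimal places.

r_full = 2·0.89 / (1 + 0.89) ≈ 0.94180
SEM = 8.00000 · √(1 − 0.94180) = 8.00000 · √0.05820 ≈ 8.00000 · 0.24125 ≈ 1.92999
Margin = 1.96 · 1.92999 ≈ 3.78278
Upper bound: 28 + 3.78278 = 31.78278

31.78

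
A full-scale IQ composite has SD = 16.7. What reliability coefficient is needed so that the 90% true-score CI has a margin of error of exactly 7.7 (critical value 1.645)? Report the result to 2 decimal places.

0.92

SEM needed = half-width / z = 7.7/1.645 ≈ 4.681
r = 1 − (4.681/16.7)² ≈ 1 − 0.079 ≈ 0.921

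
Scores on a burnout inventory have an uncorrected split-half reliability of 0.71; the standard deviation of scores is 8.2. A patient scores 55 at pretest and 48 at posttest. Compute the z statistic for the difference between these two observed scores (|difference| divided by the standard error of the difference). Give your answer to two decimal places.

Spearman-Brown: r = 2(0.71) / (1 + 0.71) = 1.420 / 1.710 ≈ 0.830
SEM = 8.200 × √(1 − 0.830) = 8.200 × √0.170 ≈ 8.200 × 0.412 ≈ 3.377
SE_diff = SEM × √2 ≈ 3.377 × 1.414 ≈ 4.776
z = |55 − 48| / 4.776 = 7 / 4.776 ≈ 1.466

1.47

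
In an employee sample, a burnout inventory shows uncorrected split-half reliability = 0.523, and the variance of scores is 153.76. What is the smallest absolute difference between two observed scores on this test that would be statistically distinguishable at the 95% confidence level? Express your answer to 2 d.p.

19.24

SD = √153.76 = 12.4000
Full-length reliability (Spearman-Brown) = 2(0.523)/(1+0.523) ≈ 0.6868
The standard error of measurement is 12.4000*√(1 − 0.6868) ≈ 12.4000*0.5596 ≈ 6.9395.
SE_diff = √2 * SEM ≈ 9.8140
Smallest detectable difference = 1.96*9.8140 ≈ 19.2354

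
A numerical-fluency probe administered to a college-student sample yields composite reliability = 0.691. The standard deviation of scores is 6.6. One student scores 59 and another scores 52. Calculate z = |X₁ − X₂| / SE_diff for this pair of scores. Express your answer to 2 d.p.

SEM = 6.6000 * √(1 − 0.6910) = 6.6000 * √0.3090 ≈ 6.6000 * 0.5559 ≈ 3.6688
SE_diff = SEM * √2 ≈ 3.6688 * 1.4142 ≈ 5.1885
z = 7 / 5.1885 ≈ 1.3491

1.35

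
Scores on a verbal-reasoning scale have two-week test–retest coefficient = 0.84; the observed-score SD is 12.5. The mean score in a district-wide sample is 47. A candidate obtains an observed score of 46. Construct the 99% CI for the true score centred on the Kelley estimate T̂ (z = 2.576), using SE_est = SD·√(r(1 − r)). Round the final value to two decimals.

Estimated true score = 0.84000·46 + (1 − 0.84000)·47 ≈ 46.16000
SE_est = SD · √(r(1 − r)) = 12.50000 · √0.13440 ≈ 12.50000 · 0.36661 ≈ 4.58258
CI = 46.16000 ± 2.576 · 4.58258 → [34.35529, 57.96471]

[34.36, 57.96]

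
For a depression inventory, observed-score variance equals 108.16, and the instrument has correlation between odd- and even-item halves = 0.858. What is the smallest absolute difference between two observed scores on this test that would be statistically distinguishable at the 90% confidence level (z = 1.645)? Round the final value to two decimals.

SD = √108.16 = 10.40000
Full-length reliability (Spearman-Brown) = 2(0.858)/(1+0.858) ≈ 0.92357
SEM = 10.40000 * √(1 − 0.92357) = 10.40000 * √0.07643 ≈ 10.40000 * 0.27645 ≈ 2.87511
SE_diff = √2 * SEM ≈ 4.06602
Minimum reliable difference = 1.645 * SE_diff ≈ 1.645 * 4.06602 ≈ 6.68861

6.69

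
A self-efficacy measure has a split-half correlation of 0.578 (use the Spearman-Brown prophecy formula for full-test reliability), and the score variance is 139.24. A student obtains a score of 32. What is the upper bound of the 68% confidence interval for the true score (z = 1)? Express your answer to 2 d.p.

SD = √139.24 = 11.80000
Full-length reliability (Spearman-Brown) = 2(0.578)/(1+0.578) ≈ 0.73257
SEM = 11.80000 · √(1 − 0.73257) = 11.80000 · √0.26743 ≈ 11.80000 · 0.51713 ≈ 6.10218
Margin = 1 · 6.10218 ≈ 6.10218
Upper limit = 32 + 6.10218 ≈ 38.10218

38.10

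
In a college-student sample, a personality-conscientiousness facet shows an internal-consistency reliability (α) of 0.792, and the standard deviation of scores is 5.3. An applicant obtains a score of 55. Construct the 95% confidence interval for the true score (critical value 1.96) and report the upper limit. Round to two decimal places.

59.74

The standard error of measurement is 5.30000*√(1 − 0.79200) ≃ 5.30000*0.45607 ≃ 2.41717.
Margin = 1.96 * 2.41717 ≃ 4.73766
Upper bound: 55 + 4.73766 = 59.73766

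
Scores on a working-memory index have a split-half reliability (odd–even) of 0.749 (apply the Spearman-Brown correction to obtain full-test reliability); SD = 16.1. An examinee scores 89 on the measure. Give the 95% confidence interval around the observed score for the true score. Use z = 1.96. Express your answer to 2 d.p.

Full-length reliability (Spearman-Brown) = 2(0.749)/(1+0.749) ≈ 0.856
SEM = 16.100*√(1 − 0.856) ≈ 6.099
1.96 * SEM ≈ 11.954
CI = 89 ± 11.954 → [77.046, 100.954]

[77.05, 100.95]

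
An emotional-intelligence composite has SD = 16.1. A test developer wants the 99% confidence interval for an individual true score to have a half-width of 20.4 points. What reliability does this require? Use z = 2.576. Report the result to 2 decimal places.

SEM needed = half-width / z = 20.4/2.576 ≈ 7.9193
r = 1 − (7.9193/16.1)² ≈ 1 − 0.2419 ≈ 0.7581

0.76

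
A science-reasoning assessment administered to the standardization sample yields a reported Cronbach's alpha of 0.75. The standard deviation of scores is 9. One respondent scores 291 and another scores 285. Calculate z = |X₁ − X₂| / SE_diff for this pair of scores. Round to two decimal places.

0.94

The standard error of measurement is 9.0000×√(1 − 0.7500) ≈ 9.0000×0.5000 ≈ 4.5000.
SE_diff = √2 × SEM ≈ 6.3640
z = 6 / 6.3640 ≈ 0.9428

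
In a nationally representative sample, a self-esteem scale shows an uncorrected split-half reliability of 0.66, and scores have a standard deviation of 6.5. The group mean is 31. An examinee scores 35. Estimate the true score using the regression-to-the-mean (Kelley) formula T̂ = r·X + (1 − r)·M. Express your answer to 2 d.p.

Full-length reliability (Spearman-Brown) = 2(0.66)/(1+0.66) ≃ 0.7952
T̂ = r·X + (1 − r)·M = 0.7952*35 + 0.2048*31 ≃ 27.8313 + 6.3494 ≃ 34.1807

34.18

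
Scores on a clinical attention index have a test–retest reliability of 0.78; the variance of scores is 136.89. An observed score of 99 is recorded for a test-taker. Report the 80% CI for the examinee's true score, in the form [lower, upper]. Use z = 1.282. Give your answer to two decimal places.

SD = √136.89 ≈ 11.7000
The standard error of measurement is 11.7000*√(1 − 0.7800) ≈ 11.7000*0.4690 ≈ 5.4878.
Margin = 1.282 * 5.4878 ≈ 7.0353
80% CI: 99 ± 7.0353 = [91.9647, 106.0353]

[91.96, 106.04]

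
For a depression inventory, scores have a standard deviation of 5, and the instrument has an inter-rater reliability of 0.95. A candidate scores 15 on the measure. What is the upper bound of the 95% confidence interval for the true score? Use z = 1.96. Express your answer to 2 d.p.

SEM = 5.000 · √(1 − 0.950) = 5.000 · √0.050 ≈ 5.000 · 0.224 ≈ 1.118
Half-width = 1.96·1.118 ≈ 2.191
Upper bound: 15 + 2.191 = 17.191

17.19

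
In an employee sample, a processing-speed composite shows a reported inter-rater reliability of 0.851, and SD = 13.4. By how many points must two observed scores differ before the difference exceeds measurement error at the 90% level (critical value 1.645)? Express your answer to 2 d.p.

SEM = 13.400*√(1 − 0.851) ≃ 5.172
SE_diff = √2 * SEM ≃ 7.315
Smallest detectable difference = 1.645*7.315 ≃ 12.033

12.03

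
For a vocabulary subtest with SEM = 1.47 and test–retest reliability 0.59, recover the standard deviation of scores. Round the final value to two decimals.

2.30

SD = SEM / √(1 − r) = 1.47 / √0.410 ≈ 1.47 / 0.640 ≈ 2.296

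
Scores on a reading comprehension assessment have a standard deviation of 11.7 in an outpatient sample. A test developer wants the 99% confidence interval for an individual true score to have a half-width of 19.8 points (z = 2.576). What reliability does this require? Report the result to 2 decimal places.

0.57

SEM needed = half-width / z = 19.8/2.576 ≈ 7.686
Required reliability = 1 − (SEM/SD)² = 1 − 0.432 ≈ 0.568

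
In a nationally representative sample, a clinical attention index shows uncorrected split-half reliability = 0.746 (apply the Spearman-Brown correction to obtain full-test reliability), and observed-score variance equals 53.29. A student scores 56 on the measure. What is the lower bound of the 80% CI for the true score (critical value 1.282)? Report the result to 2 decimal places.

52.43

σ = 53.29^(1/2) = 7.30000
Spearman-Brown: r = 2(0.746) / (1 + 0.746) = 1.49200 / 1.74600 ≈ 0.85452
SEM = 7.30000*√(1 − 0.85452) ≈ 2.78431
Half-width = 1.282*2.78431 ≈ 3.56949
Lower bound: 56 − 3.56949 = 52.43051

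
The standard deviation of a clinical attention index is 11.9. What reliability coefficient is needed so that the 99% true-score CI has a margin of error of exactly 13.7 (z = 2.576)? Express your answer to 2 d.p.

Required SEM = 13.7 / 2.576 ≈ 5.31832
Required reliability = 1 − (SEM/SD)² = 1 − 0.19974 ≈ 0.80026

0.80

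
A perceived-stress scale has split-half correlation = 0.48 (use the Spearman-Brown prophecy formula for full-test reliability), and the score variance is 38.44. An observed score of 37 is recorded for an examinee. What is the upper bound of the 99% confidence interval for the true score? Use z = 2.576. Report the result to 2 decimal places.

46.47

SD = √38.44 = 6.200
Full-length reliability (Spearman-Brown) = 2(0.48)/(1+0.48) ≈ 0.649
The standard error of measurement is 6.200*√(1 − 0.649) ≈ 6.200*0.593 ≈ 3.675.
2.576 * SEM ≈ 9.467
Upper limit = 37 + 9.467 ≈ 46.467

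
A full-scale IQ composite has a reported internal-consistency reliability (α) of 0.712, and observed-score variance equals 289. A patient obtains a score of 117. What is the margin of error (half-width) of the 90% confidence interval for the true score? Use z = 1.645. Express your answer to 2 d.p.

15.01

SD = √289 ≃ 17.00000
SEM = 17.00000 * √(1 − 0.71200) = 17.00000 * √0.28800 ≃ 17.00000 * 0.53666 ≃ 9.12316
1.645 * SEM ≃ 15.00759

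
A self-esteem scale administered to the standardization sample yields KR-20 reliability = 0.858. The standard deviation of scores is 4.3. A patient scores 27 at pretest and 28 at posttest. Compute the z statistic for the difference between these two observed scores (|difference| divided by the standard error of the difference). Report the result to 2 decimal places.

0.44

SEM = 4.300 * √(1 − 0.858) = 4.300 * √0.142 ≈ 4.300 * 0.377 ≈ 1.620
SE_diff = SEM * √2 ≈ 1.620 * 1.414 ≈ 2.292
z = 1 / 2.292 ≈ 0.436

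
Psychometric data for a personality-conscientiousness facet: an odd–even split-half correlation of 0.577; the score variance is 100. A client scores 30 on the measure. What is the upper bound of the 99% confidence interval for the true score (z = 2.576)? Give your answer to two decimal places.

43.34

SD = √100 = 10.0000
r_full = 2·0.577 / (1 + 0.577) ≈ 0.7318
The standard error of measurement is 10.0000·√(1 − 0.7318) ≈ 10.0000·0.5179 ≈ 5.1791.
2.576 · SEM ≈ 13.3414
Upper limit = 30 + 13.3414 ≈ 43.3414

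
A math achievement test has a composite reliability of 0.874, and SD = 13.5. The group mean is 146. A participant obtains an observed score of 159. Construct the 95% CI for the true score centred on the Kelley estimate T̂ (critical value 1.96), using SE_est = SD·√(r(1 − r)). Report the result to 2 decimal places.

T̂ = r·X + (1 − r)·M = 0.8740·159 + 0.1260·146 = 138.9660 + 18.3960 ≈ 157.3620
SE_est = SD · √(r(1 − r)) = 13.5000 · √0.1101 ≈ 13.5000 · 0.3318 ≈ 4.4800
CI = 157.3620 ± 1.96 · 4.4800 → [148.5813, 166.1427]

[148.58, 166.14]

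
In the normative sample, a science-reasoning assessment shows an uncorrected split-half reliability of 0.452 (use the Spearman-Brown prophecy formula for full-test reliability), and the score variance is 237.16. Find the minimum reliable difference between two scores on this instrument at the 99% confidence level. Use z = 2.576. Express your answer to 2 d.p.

SD = √237.16 = 15.400
Full-length reliability (Spearman-Brown) = 2(0.452)/(1+0.452) ≈ 0.623
SEM = 15.400 × √(1 − 0.623) = 15.400 × √0.377 ≈ 15.400 × 0.614 ≈ 9.461
Standard error of the difference = 9.461·√2 ≈ 13.380
Minimum reliable difference = 2.576 × SE_diff ≈ 2.576 × 13.380 ≈ 34.466

34.47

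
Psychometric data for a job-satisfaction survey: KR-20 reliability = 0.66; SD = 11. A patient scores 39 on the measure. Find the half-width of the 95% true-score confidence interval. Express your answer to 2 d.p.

SEM = 11.0000*√(1 − 0.6600) ≈ 6.4140
Margin = 1.96 * 6.4140 ≈ 12.5715

12.57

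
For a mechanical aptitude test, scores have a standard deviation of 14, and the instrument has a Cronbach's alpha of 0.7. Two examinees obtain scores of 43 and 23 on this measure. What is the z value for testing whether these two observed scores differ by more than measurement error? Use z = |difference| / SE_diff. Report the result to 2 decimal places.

1.84

SEM = 14.0000 · √(1 − 0.7000) = 14.0000 · √0.3000 ≃ 14.0000 · 0.5477 ≃ 7.6681
SE_diff = √2 · SEM ≃ 10.8444
z = |43 − 23| / 10.8444 = 20 / 10.8444 ≃ 1.8443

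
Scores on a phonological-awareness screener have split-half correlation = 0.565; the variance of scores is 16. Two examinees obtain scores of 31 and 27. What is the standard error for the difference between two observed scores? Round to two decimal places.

2.98

SD = √16 ≈ 4.000
Full-length reliability (Spearman-Brown) = 2(0.565)/(1+0.565) ≈ 0.722
SEM = 4.000 * √(1 − 0.722) = 4.000 * √0.278 ≈ 4.000 * 0.527 ≈ 2.109
SE_diff = SEM * √2 ≈ 2.109 * 1.414 ≈ 2.982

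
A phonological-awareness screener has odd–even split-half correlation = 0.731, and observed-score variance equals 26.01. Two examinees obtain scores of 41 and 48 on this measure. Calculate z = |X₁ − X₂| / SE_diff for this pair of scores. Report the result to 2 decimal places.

2.46

SD = √26.01 = 5.100
Spearman-Brown: r = 2(0.731) / (1 + 0.731) = 1.462 / 1.731 ≃ 0.845
SEM = 5.100 * √(1 − 0.845) = 5.100 * √0.155 ≃ 5.100 * 0.394 ≃ 2.010
SE_diff = SEM * √2 ≃ 2.010 * 1.414 ≃ 2.843
z = 7 / 2.843 ≃ 2.462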